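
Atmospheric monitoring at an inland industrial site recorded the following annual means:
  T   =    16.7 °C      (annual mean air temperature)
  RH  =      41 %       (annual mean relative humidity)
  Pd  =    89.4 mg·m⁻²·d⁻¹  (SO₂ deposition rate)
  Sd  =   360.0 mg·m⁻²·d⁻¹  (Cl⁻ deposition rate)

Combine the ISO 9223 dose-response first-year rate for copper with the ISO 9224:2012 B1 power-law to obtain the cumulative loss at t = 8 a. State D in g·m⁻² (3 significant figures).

D(8) = 21.9 g·m⁻²

copper: T>10 °C ⇒ hinge -0.080·(16.7−10) = -0.5360
  Pd branch = 0.0053·Pd^0.26·e^(0.059·RH+f) = 0.112 μm/a
  Sd branch = 0.01025·Sd^0.27·e^(0.036·RH+0.049·T) = 0.4981 μm/a
  sum: 0.112 + 0.4981 → r_corr = 0.6102 μm/a
ISO 9224: D(t) = r_corr · t^b with b = 0.667 (copper, B1)
  D(8) = 0.6102 × 8^0.667 = 0.6102 × 4.003 = 2.442 μm
  Mass loss = 2.442 μm × 8.96 g/cm³ = 21.88 g·m⁻²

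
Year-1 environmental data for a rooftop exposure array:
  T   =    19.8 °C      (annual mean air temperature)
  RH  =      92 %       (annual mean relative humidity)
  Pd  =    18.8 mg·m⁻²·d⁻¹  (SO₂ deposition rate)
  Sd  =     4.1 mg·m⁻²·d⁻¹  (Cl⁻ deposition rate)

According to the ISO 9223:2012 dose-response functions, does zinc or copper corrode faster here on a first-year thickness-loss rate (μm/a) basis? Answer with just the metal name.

copper

zinc: temperature factor f = -0.071·(9.8) = -0.6958
  sulphur-dioxide contribution → 1.611 μm/a
  chloride contribution → 0.4394 μm/a
  total first-year rate 2.05 μm/a
copper: temperature factor f = -0.080·(9.8) = -0.7840
  sulphur-dioxide contribution → 1.181 μm/a
  chloride contribution → 1.086 μm/a
  total first-year rate 2.268 μm/a
Ordering by μm/a: copper (2.27) > zinc (2.05)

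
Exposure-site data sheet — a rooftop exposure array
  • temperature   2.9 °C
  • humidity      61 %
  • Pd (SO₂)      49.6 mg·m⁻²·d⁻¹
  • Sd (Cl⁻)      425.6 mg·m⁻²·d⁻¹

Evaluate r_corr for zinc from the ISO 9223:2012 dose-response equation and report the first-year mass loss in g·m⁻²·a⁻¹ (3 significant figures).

zinc: f(T) = +0.038·(T−10) [T≤10 °C] = -0.2698
  sulphur-dioxide contribution → 0.9079 μm/a
  chloride contribution → 1.15 μm/a
  ⇒ r_corr(zinc) = 2.058 μm/a
Convert to mass loss: 2.058 μm/a × 7.14 g/cm³ = 14.69 g·m⁻²·a⁻¹

r_corr = 14.7 g·m⁻²·a⁻¹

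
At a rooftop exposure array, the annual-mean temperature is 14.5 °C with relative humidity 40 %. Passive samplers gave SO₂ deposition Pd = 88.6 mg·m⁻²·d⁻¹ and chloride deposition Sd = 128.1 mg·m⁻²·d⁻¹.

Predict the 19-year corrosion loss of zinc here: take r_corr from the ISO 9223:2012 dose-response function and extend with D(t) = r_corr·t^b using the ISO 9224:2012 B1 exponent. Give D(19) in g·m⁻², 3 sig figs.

D(19) = 136 g·m⁻²

zinc: temperature factor f = -0.071·(4.5) = -0.3195
  sulphur-dioxide contribution → 0.4244 μm/a
  chloride contribution → 1.314 μm/a
  ⇒ r_corr(zinc) = 1.738 μm/a
ISO 9224: D(t) = r_corr · t^b with b = 0.813 (zinc, B1)
  D(19) = 1.738 × 19^0.813 = 1.738 × 10.96 = 19.04 μm
  Mass loss = 19.04 μm × 7.14 g/cm³ = 136 g·m⁻²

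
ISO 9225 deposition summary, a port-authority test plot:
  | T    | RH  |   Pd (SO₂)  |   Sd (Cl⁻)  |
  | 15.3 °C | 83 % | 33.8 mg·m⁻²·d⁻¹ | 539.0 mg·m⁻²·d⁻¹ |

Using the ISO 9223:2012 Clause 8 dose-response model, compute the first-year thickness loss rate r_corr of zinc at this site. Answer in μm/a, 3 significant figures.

r_corr = 6.40 μm/a

zinc: T>10 °C ⇒ hinge -0.071·(15.3−10) = -0.3763
  SO₂ term: 0.0129·33.8^0.44·exp(0.046·83-0.3763) = 1.897
  Cl⁻ term: 0.0175·539.0^0.57·exp(0.008·83+0.085·15.3) = 4.5
  r_corr = 1.897 + 4.5 = 6.397 μm/a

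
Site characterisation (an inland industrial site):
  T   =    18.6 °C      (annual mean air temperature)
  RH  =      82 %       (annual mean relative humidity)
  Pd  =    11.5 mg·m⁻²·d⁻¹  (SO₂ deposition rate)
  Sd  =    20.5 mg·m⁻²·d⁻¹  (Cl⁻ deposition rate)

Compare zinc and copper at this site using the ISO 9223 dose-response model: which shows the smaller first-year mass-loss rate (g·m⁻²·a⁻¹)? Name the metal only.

zinc

zinc: T>10 °C ⇒ hinge -0.071·(18.6−10) = -0.6106
  SO₂ term: 0.0129·11.5^0.44·exp(0.046·82-0.6106) = 0.8918
  Cl⁻ term: 0.0175·20.5^0.57·exp(0.008·82+0.085·18.6) = 0.9168
  sum: 0.8918 + 0.9168 → r_corr = 1.809 μm/a
  mass loss = 1.809 μm/a × 7.14 g/cm³ = 12.91 g·m⁻²·a⁻¹
copper: f(T) = -0.080·(T−10) [T>10 °C] = -0.6880
  SO₂ term: 0.0053·11.5^0.26·exp(0.059·82-0.6880) = 0.6344
  Cl⁻ term: 0.01025·20.5^0.27·exp(0.036·82+0.049·18.6) = 1.103
  r_corr = 0.6344 + 1.103 = 1.738 μm/a
  mass loss = 1.738 μm/a × 8.96 g/cm³ = 15.57 g·m⁻²·a⁻¹
Ordering by g·m⁻²·a⁻¹: copper (15.6) > zinc (12.9)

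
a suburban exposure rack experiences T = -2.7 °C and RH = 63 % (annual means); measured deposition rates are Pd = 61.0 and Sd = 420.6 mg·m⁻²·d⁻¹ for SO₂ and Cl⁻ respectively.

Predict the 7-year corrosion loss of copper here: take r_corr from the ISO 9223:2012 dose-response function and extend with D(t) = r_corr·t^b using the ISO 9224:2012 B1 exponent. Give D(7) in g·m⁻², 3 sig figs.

copper: f(T) = +0.126·(T−10) [T≤10 °C] = -1.6002
  sulphur-dioxide contribution → 0.1282 μm/a
  chloride contribution → 0.4433 μm/a
  ⇒ r_corr(copper) = 0.5715 μm/a
Power-law: D(7) = r_corr · 7^0.667
  D(7) = 0.5715 × 7^0.667 = 0.5715 × 3.662 = 2.093 μm
  Mass loss = 2.093 μm × 8.96 g/cm³ = 18.75 g·m⁻²

D(7) = 18.7 g·m⁻²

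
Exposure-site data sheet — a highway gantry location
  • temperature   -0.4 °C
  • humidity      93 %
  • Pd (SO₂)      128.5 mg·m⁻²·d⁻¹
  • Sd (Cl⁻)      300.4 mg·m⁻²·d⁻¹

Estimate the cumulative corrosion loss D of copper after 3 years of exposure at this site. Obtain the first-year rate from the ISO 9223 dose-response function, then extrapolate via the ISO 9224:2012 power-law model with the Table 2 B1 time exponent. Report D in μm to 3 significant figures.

copper: f(T) = +0.126·(T−10) [T≤10 °C] = -1.3104
  sulphur-dioxide contribution → 1.22 μm/a
  chloride contribution → 1.334 μm/a
  ⇒ r_corr(copper) = 2.554 μm/a
Long-term exponent b (ISO 9224 Table 2, B1) = 0.667
  D(3) = 2.554 × 3^0.667 = 2.554 × 2.081 = 5.315 μm

D(3) = 5.32 μm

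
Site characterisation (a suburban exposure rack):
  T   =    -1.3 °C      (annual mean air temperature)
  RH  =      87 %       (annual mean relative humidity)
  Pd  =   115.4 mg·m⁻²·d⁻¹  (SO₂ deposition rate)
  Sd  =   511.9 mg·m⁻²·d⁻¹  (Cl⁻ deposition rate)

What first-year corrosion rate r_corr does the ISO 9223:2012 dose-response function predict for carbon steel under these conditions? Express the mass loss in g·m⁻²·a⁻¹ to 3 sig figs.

r_corr = 814 g·m⁻²·a⁻¹

carbon steel: temperature factor f = +0.150·(-11.3) = -1.6950
  SO₂ term: 1.77·115.4^0.52·exp(0.02·87-1.6950) = 21.87
  Cl⁻ term: 0.102·511.9^0.62·exp(0.033·87+0.04·-1.3) = 81.77
  sum: 21.87 + 81.77 → r_corr = 103.6 μm/a
Convert to mass loss: 103.6 μm/a × 7.85 g/cm³ = 813.5 g·m⁻²·a⁻¹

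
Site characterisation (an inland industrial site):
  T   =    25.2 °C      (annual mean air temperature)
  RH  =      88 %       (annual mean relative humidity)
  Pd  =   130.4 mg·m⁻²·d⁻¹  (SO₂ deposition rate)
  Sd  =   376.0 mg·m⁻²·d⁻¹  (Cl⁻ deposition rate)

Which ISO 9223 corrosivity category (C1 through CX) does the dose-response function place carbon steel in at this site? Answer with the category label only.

CX

carbon steel: f(T) = -0.054·(T−10) [T>10 °C] = -0.8208
  SO₂ term: 1.77·130.4^0.52·exp(0.02·88-0.8208) = 56.99
  Cl⁻ term: 0.102·376.0^0.62·exp(0.033·88+0.04·25.2) = 201.5
  r_corr = 56.99 + 201.5 = 258.4 μm/a
Category bounds: 200…700 μm/a bracket r_corr ⇒ CX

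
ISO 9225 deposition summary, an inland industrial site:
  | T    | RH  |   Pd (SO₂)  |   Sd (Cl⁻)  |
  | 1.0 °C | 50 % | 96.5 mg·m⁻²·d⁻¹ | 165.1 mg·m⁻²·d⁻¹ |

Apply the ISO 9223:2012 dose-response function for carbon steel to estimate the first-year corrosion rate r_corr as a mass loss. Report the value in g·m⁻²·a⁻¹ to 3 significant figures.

r_corr = 208 g·m⁻²·a⁻¹

carbon steel: temperature factor f = +0.150·(-9.0) = -1.3500
  Pd branch = 1.77·Pd^0.52·e^(0.02·RH+f) = 13.43 μm/a
  Sd branch = 0.102·Sd^0.62·e^(0.033·RH+0.04·T) = 13.11 μm/a
  sum: 13.43 + 13.11 → r_corr = 26.53 μm/a
Convert to mass loss: 26.53 μm/a × 7.85 g/cm³ = 208.3 g·m⁻²·a⁻¹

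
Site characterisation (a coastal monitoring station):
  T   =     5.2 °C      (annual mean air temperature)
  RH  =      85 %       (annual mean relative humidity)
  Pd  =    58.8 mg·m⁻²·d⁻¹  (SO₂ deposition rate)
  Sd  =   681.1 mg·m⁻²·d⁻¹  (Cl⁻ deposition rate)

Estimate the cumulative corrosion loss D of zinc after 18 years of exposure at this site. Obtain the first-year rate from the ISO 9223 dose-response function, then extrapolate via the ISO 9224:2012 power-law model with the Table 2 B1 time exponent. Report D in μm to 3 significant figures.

zinc: temperature factor f = +0.038·(-4.8) = -0.1824
  sulphur-dioxide contribution → 3.221 μm/a
  chloride contribution → 2.214 μm/a
  ⇒ r_corr(zinc) = 5.435 μm/a
ISO 9224: D(t) = r_corr · t^b with b = 0.813 (zinc, B1)
  D(18) = 5.435 × 18^0.813 = 5.435 × 10.48 = 56.99 μm

D(18) = 57.0 μm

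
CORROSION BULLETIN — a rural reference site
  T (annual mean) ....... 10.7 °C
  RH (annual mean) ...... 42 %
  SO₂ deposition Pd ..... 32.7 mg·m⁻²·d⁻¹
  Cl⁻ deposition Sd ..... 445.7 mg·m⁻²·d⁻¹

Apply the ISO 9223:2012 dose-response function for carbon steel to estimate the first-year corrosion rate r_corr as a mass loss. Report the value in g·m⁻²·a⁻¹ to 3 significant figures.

carbon steel: temperature factor f = -0.054·(0.7) = -0.0378
  sulphur-dioxide contribution → 24.21 μm/a
  chloride contribution → 27.47 μm/a
  ⇒ r_corr(carbon steel) = 51.67 μm/a
Convert to mass loss: 51.67 μm/a × 7.85 g/cm³ = 405.6 g·m⁻²·a⁻¹

r_corr = 406 g·m⁻²·a⁻¹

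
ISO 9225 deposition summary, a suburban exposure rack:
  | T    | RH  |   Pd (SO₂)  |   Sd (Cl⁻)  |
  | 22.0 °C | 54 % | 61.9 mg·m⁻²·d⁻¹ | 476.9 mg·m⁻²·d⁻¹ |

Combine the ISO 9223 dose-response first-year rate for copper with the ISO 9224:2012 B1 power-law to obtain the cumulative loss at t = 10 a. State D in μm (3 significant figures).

D(10) = 5.83 μm

copper: f(T) = -0.080·(T−10) [T>10 °C] = -0.9600
  sulphur-dioxide contribution → 0.1435 μm/a
  chloride contribution → 1.113 μm/a
  ⇒ r_corr(copper) = 1.256 μm/a
ISO 9224: D(t) = r_corr · t^b with b = 0.667 (copper, B1)
  D(10) = 1.256 × 10^0.667 = 1.256 × 4.645 = 5.835 μm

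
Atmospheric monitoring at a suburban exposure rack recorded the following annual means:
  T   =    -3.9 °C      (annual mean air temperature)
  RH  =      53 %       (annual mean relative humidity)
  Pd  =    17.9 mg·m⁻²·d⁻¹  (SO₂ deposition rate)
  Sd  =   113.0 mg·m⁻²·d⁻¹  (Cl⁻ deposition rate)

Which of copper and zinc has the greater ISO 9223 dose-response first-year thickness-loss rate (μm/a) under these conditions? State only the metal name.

copper: T≤10 °C ⇒ hinge +0.126·(-3.9−10) = -1.7514
  sulphur-dioxide contribution → 0.04441 μm/a
  chloride contribution → 0.2045 μm/a
  ⇒ r_corr(copper) = 0.2489 μm/a
zinc: T≤10 °C ⇒ hinge +0.038·(-3.9−10) = -0.5282
  sulphur-dioxide contribution → 0.3099 μm/a
  chloride contribution → 0.2841 μm/a
  total first-year rate 0.594 μm/a
Ordering by μm/a: zinc (0.594) > copper (0.249)

zinc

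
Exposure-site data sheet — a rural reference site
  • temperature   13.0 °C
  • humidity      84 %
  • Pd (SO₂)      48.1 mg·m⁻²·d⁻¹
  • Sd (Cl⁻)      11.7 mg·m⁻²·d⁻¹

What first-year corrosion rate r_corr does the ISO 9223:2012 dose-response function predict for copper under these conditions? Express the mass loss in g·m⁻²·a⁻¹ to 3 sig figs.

r_corr = 21.5 g·m⁻²·a⁻¹

copper: temperature factor f = -0.080·(3.0) = -0.2400
  sulphur-dioxide contribution → 1.621 μm/a
  chloride contribution → 0.7746 μm/a
  total first-year rate 2.396 μm/a
Convert to mass loss: 2.396 μm/a × 8.96 g/cm³ = 21.46 g·m⁻²·a⁻¹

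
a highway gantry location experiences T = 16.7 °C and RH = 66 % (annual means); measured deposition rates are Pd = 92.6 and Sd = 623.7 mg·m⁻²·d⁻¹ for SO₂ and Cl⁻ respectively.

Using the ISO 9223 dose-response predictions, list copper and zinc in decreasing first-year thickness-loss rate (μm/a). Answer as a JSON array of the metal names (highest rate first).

copper: T>10 °C ⇒ hinge -0.080·(16.7−10) = -0.5360
  sulphur-dioxide contribution → 0.4943 μm/a
  chloride contribution → 1.421 μm/a
  ⇒ r_corr(copper) = 1.915 μm/a
zinc: T>10 °C ⇒ hinge -0.071·(16.7−10) = -0.4757
  sulphur-dioxide contribution → 1.224 μm/a
  chloride contribution → 4.808 μm/a
  total first-year rate 6.032 μm/a
Ordering by μm/a: zinc (6.03) > copper (1.92)

["zinc", "copper"]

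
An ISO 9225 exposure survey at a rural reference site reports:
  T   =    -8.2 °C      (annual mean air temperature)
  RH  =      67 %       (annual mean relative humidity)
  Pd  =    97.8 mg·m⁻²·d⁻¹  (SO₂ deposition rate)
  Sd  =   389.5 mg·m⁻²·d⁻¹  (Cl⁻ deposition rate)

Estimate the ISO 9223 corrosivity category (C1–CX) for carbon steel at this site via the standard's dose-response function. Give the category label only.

carbon steel: T≤10 °C ⇒ hinge +0.150·(-8.2−10) = -2.7300
  Pd branch = 1.77·Pd^0.52·e^(0.02·RH+f) = 4.778 μm/a
  Sd branch = 0.102·Sd^0.62·e^(0.033·RH+0.04·T) = 27.07 μm/a
  sum: 4.778 + 27.07 → r_corr = 31.85 μm/a
Category bounds: 25…50 μm/a bracket r_corr ⇒ C3

C3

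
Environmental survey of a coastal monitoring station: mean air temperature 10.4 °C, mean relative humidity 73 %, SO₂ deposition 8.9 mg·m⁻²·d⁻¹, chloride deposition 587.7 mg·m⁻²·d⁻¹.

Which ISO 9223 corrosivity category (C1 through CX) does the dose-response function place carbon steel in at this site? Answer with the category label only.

C5

carbon steel: temperature factor f = -0.054·(0.4) = -0.0216
  sulphur-dioxide contribution → 23.25 μm/a
  chloride contribution → 89.61 μm/a
  total first-year rate 112.9 μm/a
Category bounds: 80…200 μm/a bracket r_corr ⇒ C5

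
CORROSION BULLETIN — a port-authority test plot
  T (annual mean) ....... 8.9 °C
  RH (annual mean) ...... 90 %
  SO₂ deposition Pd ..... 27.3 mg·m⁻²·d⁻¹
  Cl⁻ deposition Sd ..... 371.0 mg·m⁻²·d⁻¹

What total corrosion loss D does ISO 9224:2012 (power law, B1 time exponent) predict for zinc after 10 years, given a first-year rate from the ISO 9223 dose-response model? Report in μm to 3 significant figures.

zinc: temperature factor f = +0.038·(-1.1) = -0.0418
  sulphur-dioxide contribution → 3.329 μm/a
  chloride contribution → 2.233 μm/a
  total first-year rate 5.562 μm/a
Power-law: D(10) = r_corr · 10^0.813
  D(10) = 5.562 × 10^0.813 = 5.562 × 6.501 = 36.16 μm

D(10) = 36.2 μm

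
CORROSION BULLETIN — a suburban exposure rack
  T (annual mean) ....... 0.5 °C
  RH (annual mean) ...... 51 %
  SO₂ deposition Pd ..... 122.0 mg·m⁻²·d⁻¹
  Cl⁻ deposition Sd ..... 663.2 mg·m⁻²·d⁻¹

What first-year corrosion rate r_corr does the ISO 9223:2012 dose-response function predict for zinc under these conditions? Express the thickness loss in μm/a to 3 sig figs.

r_corr = 1.89 μm/a

zinc: f(T) = +0.038·(T−10) [T≤10 °C] = -0.3610
  sulphur-dioxide contribution → 0.7774 μm/a
  chloride contribution → 1.114 μm/a
  ⇒ r_corr(zinc) = 1.892 μm/a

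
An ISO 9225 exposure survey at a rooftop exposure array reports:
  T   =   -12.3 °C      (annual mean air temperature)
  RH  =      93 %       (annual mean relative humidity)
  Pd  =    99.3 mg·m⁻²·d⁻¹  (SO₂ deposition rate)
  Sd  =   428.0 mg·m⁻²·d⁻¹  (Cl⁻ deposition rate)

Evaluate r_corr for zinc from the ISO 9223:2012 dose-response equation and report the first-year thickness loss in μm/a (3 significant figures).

zinc: f(T) = +0.038·(T−10) [T≤10 °C] = -0.8474
  SO₂ term: 0.0129·99.3^0.44·exp(0.046·93-0.8474) = 3.014
  Sd branch = 0.0175·Sd^0.57·e^(0.008·RH+0.085·T) = 0.4093 μm/a
  r_corr = 3.014 + 0.4093 = 3.423 μm/a

r_corr = 3.42 μm/a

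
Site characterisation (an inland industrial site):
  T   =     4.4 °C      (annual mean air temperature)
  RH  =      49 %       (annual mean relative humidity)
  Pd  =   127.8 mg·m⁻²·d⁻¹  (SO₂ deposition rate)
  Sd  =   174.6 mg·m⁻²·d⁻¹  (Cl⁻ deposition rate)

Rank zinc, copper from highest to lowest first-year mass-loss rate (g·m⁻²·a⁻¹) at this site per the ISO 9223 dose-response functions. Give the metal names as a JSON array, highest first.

["zinc", "copper"]

zinc: f(T) = +0.038·(T−10) [T≤10 °C] = -0.2128
  sulphur-dioxide contribution → 0.8394 μm/a
  chloride contribution → 0.714 μm/a
  ⇒ r_corr(zinc) = 1.553 μm/a
  mass loss = 1.553 μm/a × 7.14 g/cm³ = 11.09 g·m⁻²·a⁻¹
copper: f(T) = +0.126·(T−10) [T≤10 °C] = -0.7056
  sulphur-dioxide contribution → 0.1664 μm/a
  chloride contribution → 0.2991 μm/a
  total first-year rate 0.4655 μm/a
  mass loss = 0.4655 μm/a × 8.96 g/cm³ = 4.171 g·m⁻²·a⁻¹
Ordering by g·m⁻²·a⁻¹: zinc (11.1) > copper (4.17)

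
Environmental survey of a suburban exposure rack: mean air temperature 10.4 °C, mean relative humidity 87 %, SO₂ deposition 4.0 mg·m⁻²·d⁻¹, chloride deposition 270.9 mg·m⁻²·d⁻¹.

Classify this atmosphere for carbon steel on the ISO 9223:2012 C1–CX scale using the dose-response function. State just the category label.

carbon steel: temperature factor f = -0.054·(0.4) = -0.0216
  Pd branch = 1.77·Pd^0.52·e^(0.02·RH+f) = 20.29 μm/a
  Sd branch = 0.102·Sd^0.62·e^(0.033·RH+0.04·T) = 88 μm/a
  sum: 20.29 + 88 → r_corr = 108.3 μm/a
108 μm/a falls in (80, 200] for carbon steel → category C5

C5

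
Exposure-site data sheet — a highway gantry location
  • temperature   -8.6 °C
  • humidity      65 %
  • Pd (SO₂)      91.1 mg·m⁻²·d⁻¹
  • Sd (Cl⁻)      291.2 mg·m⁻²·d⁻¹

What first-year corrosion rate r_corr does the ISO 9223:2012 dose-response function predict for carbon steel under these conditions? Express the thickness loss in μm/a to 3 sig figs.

carbon steel: temperature factor f = +0.150·(-18.6) = -2.7900
  Pd branch = 1.77·Pd^0.52·e^(0.02·RH+f) = 4.167 μm/a
  Sd branch = 0.102·Sd^0.62·e^(0.033·RH+0.04·T) = 20.82 μm/a
  r_corr = 4.167 + 20.82 = 24.99 μm/a

r_corr = 25.0 μm/a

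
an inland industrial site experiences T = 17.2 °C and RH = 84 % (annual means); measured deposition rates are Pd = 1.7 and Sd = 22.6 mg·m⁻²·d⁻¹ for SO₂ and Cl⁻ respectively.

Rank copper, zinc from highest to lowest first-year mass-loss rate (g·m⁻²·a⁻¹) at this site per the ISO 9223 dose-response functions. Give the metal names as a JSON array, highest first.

["copper", "zinc"]

copper: temperature factor f = -0.080·(7.2) = -0.5760
  SO₂ term: 0.0053·1.7^0.26·exp(0.059·84-0.5760) = 0.4857
  Sd branch = 0.01025·Sd^0.27·e^(0.036·RH+0.049·T) = 1.137 μm/a
  r_corr = 0.4857 + 1.137 = 1.622 μm/a
  mass loss = 1.622 μm/a × 8.96 g/cm³ = 14.54 g·m⁻²·a⁻¹
zinc: T>10 °C ⇒ hinge -0.071·(17.2−10) = -0.5112
  SO₂ term: 0.0129·1.7^0.44·exp(0.046·84-0.5112) = 0.4657
  Sd branch = 0.0175·Sd^0.57·e^(0.008·RH+0.085·T) = 0.8743 μm/a
  sum: 0.4657 + 0.8743 → r_corr = 1.34 μm/a
  mass loss = 1.34 μm/a × 7.14 g/cm³ = 9.568 g·m⁻²·a⁻¹
Ordering by g·m⁻²·a⁻¹: copper (14.5) > zinc (9.57)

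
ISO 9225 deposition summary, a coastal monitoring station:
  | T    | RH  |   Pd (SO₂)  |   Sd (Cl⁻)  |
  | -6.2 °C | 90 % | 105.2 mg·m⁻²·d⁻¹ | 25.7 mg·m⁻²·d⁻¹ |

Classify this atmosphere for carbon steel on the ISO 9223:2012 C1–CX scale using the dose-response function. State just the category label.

C2

carbon steel: T≤10 °C ⇒ hinge +0.150·(-6.2−10) = -2.4300
  sulphur-dioxide contribution → 10.61 μm/a
  chloride contribution → 11.61 μm/a
  ⇒ r_corr(carbon steel) = 22.22 μm/a
22.2 μm/a falls in (1.3, 25] for carbon steel → category C2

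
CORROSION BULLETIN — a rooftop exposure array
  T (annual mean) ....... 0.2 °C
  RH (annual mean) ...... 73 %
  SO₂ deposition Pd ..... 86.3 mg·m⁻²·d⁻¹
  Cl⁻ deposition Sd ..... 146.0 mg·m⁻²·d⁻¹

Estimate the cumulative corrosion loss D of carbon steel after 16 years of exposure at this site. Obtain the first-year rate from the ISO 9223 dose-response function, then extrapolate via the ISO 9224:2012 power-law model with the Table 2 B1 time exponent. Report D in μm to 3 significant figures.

D(16) = 183 μm

carbon steel: f(T) = +0.150·(T−10) [T≤10 °C] = -1.4700
  Pd branch = 1.77·Pd^0.52·e^(0.02·RH+f) = 17.8 μm/a
  Sd branch = 0.102·Sd^0.62·e^(0.033·RH+0.04·T) = 25.13 μm/a
  sum: 17.8 + 25.13 → r_corr = 42.93 μm/a
ISO 9224: D(t) = r_corr · t^b with b = 0.523 (carbon steel, B1)
  D(16) = 42.93 × 16^0.523 = 42.93 × 4.263 = 183 μm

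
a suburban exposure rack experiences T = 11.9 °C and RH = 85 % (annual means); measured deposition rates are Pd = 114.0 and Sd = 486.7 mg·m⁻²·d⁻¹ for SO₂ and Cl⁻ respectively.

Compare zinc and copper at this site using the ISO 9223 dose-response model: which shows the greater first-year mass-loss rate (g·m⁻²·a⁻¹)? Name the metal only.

zinc: f(T) = -0.071·(T−10) [T>10 °C] = -0.1349
  Pd branch = 0.0129·Pd^0.44·e^(0.046·RH+f) = 4.52 μm/a
  Cl⁻ term: 0.0175·486.7^0.57·exp(0.008·85+0.085·11.9) = 3.231
  r_corr = 4.52 + 3.231 = 7.751 μm/a
  mass loss = 7.751 μm/a × 7.14 g/cm³ = 55.34 g·m⁻²·a⁻¹
copper: T>10 °C ⇒ hinge -0.080·(11.9−10) = -0.1520
  SO₂ term: 0.0053·114.0^0.26·exp(0.059·85-0.1520) = 2.35
  Cl⁻ term: 0.01025·486.7^0.27·exp(0.036·85+0.049·11.9) = 2.082
  r_corr = 2.35 + 2.082 = 4.432 μm/a
  mass loss = 4.432 μm/a × 8.96 g/cm³ = 39.71 g·m⁻²·a⁻¹
Ordering by g·m⁻²·a⁻¹: zinc (55.3) > copper (39.7)

zinc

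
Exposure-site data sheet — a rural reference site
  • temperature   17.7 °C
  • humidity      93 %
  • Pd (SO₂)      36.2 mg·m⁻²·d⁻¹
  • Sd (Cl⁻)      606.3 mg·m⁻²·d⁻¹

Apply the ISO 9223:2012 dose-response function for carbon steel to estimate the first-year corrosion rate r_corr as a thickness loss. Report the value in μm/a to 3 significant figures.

r_corr = 285 μm/a

carbon steel: temperature factor f = -0.054·(7.7) = -0.4158
  Pd branch = 1.77·Pd^0.52·e^(0.02·RH+f) = 48.5 μm/a
  Cl⁻ term: 0.102·606.3^0.62·exp(0.033·93+0.04·17.7) = 236.7
  sum: 48.5 + 236.7 → r_corr = 285.2 μm/a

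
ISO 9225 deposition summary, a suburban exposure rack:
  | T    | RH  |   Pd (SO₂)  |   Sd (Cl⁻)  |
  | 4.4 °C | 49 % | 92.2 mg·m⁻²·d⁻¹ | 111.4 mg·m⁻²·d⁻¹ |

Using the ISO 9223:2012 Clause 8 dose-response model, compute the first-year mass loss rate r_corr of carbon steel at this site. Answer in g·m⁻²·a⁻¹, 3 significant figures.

r_corr = 257 g·m⁻²·a⁻¹

carbon steel: T≤10 °C ⇒ hinge +0.150·(4.4−10) = -0.8400
  SO₂ term: 1.77·92.2^0.52·exp(0.02·49-0.8400) = 21.4
  Cl⁻ term: 0.102·111.4^0.62·exp(0.033·49+0.04·4.4) = 11.39
  r_corr = 21.4 + 11.39 = 32.79 μm/a
Convert to mass loss: 32.79 μm/a × 7.85 g/cm³ = 257.4 g·m⁻²·a⁻¹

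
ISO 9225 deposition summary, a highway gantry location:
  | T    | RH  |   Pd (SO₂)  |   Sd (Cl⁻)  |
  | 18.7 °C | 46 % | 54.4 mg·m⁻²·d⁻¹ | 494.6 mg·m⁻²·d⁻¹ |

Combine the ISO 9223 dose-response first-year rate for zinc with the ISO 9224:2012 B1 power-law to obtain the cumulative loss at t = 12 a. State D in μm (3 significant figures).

D(12) = 34.6 μm

zinc: f(T) = -0.071·(T−10) [T>10 °C] = -0.6177
  Pd branch = 0.0129·Pd^0.44·e^(0.046·RH+f) = 0.3349 μm/a
  Cl⁻ term: 0.0175·494.6^0.57·exp(0.008·46+0.085·18.7) = 4.255
  sum: 0.3349 + 4.255 → r_corr = 4.59 μm/a
Power-law: D(12) = r_corr · 12^0.813
  D(12) = 4.59 × 12^0.813 = 4.59 × 7.54 = 34.61 μm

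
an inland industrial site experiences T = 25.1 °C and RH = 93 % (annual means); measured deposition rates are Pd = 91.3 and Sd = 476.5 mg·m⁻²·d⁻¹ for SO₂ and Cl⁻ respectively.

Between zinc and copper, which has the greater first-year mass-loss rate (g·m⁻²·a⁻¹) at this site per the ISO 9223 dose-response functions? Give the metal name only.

zinc

zinc: temperature factor f = -0.071·(15.1) = -1.0721
  sulphur-dioxide contribution → 2.32 μm/a
  chloride contribution → 10.45 μm/a
  total first-year rate 12.77 μm/a
  mass loss = 12.77 μm/a × 7.14 g/cm³ = 91.2 g·m⁻²·a⁻¹
copper: T>10 °C ⇒ hinge -0.080·(25.1−10) = -1.2080
  sulphur-dioxide contribution → 1.237 μm/a
  chloride contribution → 5.272 μm/a
  total first-year rate 6.509 μm/a
  mass loss = 6.509 μm/a × 8.96 g/cm³ = 58.32 g·m⁻²·a⁻¹
Ordering by g·m⁻²·a⁻¹: zinc (91.2) > copper (58.3)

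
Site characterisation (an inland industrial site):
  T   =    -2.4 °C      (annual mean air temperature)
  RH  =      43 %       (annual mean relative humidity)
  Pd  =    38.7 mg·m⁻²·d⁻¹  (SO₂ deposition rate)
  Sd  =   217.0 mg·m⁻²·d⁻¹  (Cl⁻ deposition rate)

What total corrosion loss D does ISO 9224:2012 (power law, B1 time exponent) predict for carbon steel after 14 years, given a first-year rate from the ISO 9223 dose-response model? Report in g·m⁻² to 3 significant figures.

D(14) = 472 g·m⁻²

carbon steel: f(T) = +0.150·(T−10) [T≤10 °C] = -1.8600
  sulphur-dioxide contribution → 4.358 μm/a
  chloride contribution → 10.76 μm/a
  total first-year rate 15.12 μm/a
Long-term exponent b (ISO 9224 Table 2, B1) = 0.523
  D(14) = 15.12 × 14^0.523 = 15.12 × 3.976 = 60.1 μm
  Mass loss = 60.1 μm × 7.85 g/cm³ = 471.8 g·m⁻²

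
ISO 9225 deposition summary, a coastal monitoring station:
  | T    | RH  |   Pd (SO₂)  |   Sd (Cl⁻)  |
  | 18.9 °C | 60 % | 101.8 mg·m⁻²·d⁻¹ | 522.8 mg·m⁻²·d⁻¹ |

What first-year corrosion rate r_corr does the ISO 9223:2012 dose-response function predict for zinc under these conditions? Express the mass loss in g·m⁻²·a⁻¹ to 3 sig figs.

zinc: T>10 °C ⇒ hinge -0.071·(18.9−10) = -0.6319
  SO₂ term: 0.0129·101.8^0.44·exp(0.046·60-0.6319) = 0.8284
  Sd branch = 0.0175·Sd^0.57·e^(0.008·RH+0.085·T) = 4.996 μm/a
  sum: 0.8284 + 4.996 → r_corr = 5.825 μm/a
Convert to mass loss: 5.825 μm/a × 7.14 g/cm³ = 41.59 g·m⁻²·a⁻¹

r_corr = 41.6 g·m⁻²·a⁻¹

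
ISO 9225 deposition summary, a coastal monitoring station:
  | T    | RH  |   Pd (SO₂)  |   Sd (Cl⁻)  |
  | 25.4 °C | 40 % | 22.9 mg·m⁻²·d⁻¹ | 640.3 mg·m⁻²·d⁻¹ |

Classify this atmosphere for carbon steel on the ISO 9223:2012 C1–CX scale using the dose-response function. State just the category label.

carbon steel: f(T) = -0.054·(T−10) [T>10 °C] = -0.8316
  SO₂ term: 1.77·22.9^0.52·exp(0.02·40-0.8316) = 8.737
  Sd branch = 0.102·Sd^0.62·e^(0.033·RH+0.04·T) = 57.95 μm/a
  r_corr = 8.737 + 57.95 = 66.69 μm/a
66.7 μm/a falls in (50, 80] for carbon steel → category C4

C4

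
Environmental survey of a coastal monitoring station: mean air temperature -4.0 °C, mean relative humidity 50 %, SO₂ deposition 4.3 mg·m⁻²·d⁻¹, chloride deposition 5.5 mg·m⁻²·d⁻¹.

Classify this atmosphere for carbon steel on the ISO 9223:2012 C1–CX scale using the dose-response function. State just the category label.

carbon steel: temperature factor f = +0.150·(-14.0) = -2.1000
  Pd branch = 1.77·Pd^0.52·e^(0.02·RH+f) = 1.258 μm/a
  Cl⁻ term: 0.102·5.5^0.62·exp(0.033·50+0.04·-4.0) = 1.302
  sum: 1.258 + 1.302 → r_corr = 2.56 μm/a
Category bounds: 1.3…25 μm/a bracket r_corr ⇒ C2

C2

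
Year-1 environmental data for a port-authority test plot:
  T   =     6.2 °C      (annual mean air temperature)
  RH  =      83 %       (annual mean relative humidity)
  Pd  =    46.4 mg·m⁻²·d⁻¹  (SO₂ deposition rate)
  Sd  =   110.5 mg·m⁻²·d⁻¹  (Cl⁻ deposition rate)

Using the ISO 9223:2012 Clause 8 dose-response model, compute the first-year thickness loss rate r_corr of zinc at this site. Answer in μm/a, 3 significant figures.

zinc: temperature factor f = +0.038·(-3.8) = -0.1444
  SO₂ term: 0.0129·46.4^0.44·exp(0.046·83-0.1444) = 2.75
  Sd branch = 0.0175·Sd^0.57·e^(0.008·RH+0.085·T) = 0.8414 μm/a
  r_corr = 2.75 + 0.8414 = 3.591 μm/a

r_corr = 3.59 μm/a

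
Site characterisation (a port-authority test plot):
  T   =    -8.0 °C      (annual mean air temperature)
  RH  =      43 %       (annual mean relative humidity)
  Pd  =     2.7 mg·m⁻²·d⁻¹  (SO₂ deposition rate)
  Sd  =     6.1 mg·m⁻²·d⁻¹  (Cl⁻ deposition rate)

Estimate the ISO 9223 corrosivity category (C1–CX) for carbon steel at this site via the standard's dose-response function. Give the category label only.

C2

carbon steel: f(T) = +0.150·(T−10) [T≤10 °C] = -2.7000
  SO₂ term: 1.77·2.7^0.52·exp(0.02·43-2.7000) = 0.4712
  Cl⁻ term: 0.102·6.1^0.62·exp(0.033·43+0.04·-8.0) = 0.9393
  sum: 0.4712 + 0.9393 → r_corr = 1.41 μm/a
Category bounds: 1.3…25 μm/a bracket r_corr ⇒ C2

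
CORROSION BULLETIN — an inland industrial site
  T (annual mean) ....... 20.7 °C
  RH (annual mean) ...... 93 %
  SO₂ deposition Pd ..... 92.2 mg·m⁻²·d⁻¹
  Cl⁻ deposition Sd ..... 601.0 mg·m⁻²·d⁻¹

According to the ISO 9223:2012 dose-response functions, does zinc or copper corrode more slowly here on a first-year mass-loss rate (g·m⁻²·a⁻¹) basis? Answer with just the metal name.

copper

zinc: T>10 °C ⇒ hinge -0.071·(20.7−10) = -0.7597
  Pd branch = 0.0129·Pd^0.44·e^(0.046·RH+f) = 3.185 μm/a
  Cl⁻ term: 0.0175·601.0^0.57·exp(0.008·93+0.085·20.7) = 8.208
  sum: 3.185 + 8.208 → r_corr = 11.39 μm/a
  mass loss = 11.39 μm/a × 7.14 g/cm³ = 81.34 g·m⁻²·a⁻¹
copper: temperature factor f = -0.080·(10.7) = -0.8560
  Pd branch = 0.0053·Pd^0.26·e^(0.059·RH+f) = 1.763 μm/a
  Cl⁻ term: 0.01025·601.0^0.27·exp(0.036·93+0.049·20.7) = 4.524
  r_corr = 1.763 + 4.524 = 6.288 μm/a
  mass loss = 6.288 μm/a × 8.96 g/cm³ = 56.34 g·m⁻²·a⁻¹
Ordering by g·m⁻²·a⁻¹: zinc (81.3) > copper (56.3)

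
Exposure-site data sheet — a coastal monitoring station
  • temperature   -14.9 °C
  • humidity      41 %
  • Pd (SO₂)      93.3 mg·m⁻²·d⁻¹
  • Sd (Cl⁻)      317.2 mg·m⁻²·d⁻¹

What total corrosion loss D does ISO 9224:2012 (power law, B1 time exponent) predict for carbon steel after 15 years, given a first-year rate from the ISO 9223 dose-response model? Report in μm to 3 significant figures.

D(15) = 36.0 μm

carbon steel: temperature factor f = +0.150·(-24.9) = -3.7350
  sulphur-dioxide contribution → 1.015 μm/a
  chloride contribution → 7.73 μm/a
  total first-year rate 8.745 μm/a
Long-term exponent b (ISO 9224 Table 2, B1) = 0.523
  D(15) = 8.745 × 15^0.523 = 8.745 × 4.122 = 36.05 μm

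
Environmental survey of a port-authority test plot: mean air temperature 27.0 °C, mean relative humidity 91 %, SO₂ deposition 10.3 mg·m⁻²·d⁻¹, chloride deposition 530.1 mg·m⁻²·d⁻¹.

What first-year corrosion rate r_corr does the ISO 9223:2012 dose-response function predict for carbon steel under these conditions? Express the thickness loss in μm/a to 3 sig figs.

carbon steel: T>10 °C ⇒ hinge -0.054·(27.0−10) = -0.9180
  SO₂ term: 1.77·10.3^0.52·exp(0.02·91-0.9180) = 14.67
  Cl⁻ term: 0.102·530.1^0.62·exp(0.033·91+0.04·27.0) = 295.8
  sum: 14.67 + 295.8 → r_corr = 310.4 μm/a

r_corr = 310 μm/a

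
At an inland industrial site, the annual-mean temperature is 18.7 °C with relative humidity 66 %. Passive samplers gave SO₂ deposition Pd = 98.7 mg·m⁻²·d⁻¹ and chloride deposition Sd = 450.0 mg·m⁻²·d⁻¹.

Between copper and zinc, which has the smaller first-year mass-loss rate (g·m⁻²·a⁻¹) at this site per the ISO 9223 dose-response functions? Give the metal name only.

copper

copper: f(T) = -0.080·(T−10) [T>10 °C] = -0.6960
  sulphur-dioxide contribution → 0.4282 μm/a
  chloride contribution → 1.435 μm/a
  ⇒ r_corr(copper) = 1.863 μm/a
  mass loss = 1.863 μm/a × 8.96 g/cm³ = 16.7 g·m⁻²·a⁻¹
zinc: T>10 °C ⇒ hinge -0.071·(18.7−10) = -0.6177
  sulphur-dioxide contribution → 1.092 μm/a
  chloride contribution → 4.731 μm/a
  total first-year rate 5.824 μm/a
  mass loss = 5.824 μm/a × 7.14 g/cm³ = 41.58 g·m⁻²·a⁻¹
Ordering by g·m⁻²·a⁻¹: zinc (41.6) > copper (16.7)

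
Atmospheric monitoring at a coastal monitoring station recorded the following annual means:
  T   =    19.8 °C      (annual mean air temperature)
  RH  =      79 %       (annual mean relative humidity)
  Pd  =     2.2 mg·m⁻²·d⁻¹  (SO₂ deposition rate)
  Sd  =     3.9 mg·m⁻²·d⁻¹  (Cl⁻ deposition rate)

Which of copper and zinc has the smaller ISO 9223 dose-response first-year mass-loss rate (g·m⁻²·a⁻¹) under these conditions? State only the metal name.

zinc

copper: temperature factor f = -0.080·(9.8) = -0.7840
  sulphur-dioxide contribution → 0.3141 μm/a
  chloride contribution → 0.6711 μm/a
  ⇒ r_corr(copper) = 0.9852 μm/a
  mass loss = 0.9852 μm/a × 8.96 g/cm³ = 8.828 g·m⁻²·a⁻¹
zinc: T>10 °C ⇒ hinge -0.071·(19.8−10) = -0.6958
  sulphur-dioxide contribution → 0.3446 μm/a
  chloride contribution → 0.3849 μm/a
  ⇒ r_corr(zinc) = 0.7295 μm/a
  mass loss = 0.7295 μm/a × 7.14 g/cm³ = 5.208 g·m⁻²·a⁻¹
Ordering by g·m⁻²·a⁻¹: copper (8.83) > zinc (5.21)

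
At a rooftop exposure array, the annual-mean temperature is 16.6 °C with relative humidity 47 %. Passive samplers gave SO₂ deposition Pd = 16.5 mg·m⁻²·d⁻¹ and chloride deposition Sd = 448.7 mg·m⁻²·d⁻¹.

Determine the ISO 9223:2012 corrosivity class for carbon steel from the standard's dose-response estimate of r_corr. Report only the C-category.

C4

carbon steel: temperature factor f = -0.054·(6.6) = -0.3564
  sulphur-dioxide contribution → 13.63 μm/a
  chloride contribution → 41.19 μm/a
  total first-year rate 54.82 μm/a
ISO 9223 Table 2 (carbon steel): 50 < 54.8 ≤ 80 μm/a ⇒ C4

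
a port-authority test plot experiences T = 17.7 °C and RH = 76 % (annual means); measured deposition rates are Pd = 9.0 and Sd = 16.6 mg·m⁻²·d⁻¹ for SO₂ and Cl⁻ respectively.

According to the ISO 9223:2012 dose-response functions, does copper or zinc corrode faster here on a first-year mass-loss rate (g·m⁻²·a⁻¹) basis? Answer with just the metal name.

copper

copper: T>10 °C ⇒ hinge -0.080·(17.7−10) = -0.6160
  SO₂ term: 0.0053·9.0^0.26·exp(0.059·76-0.6160) = 0.449
  Cl⁻ term: 0.01025·16.6^0.27·exp(0.036·76+0.049·17.7) = 0.8036
  sum: 0.449 + 0.8036 → r_corr = 1.253 μm/a
  mass loss = 1.253 μm/a × 8.96 g/cm³ = 11.22 g·m⁻²·a⁻¹
zinc: f(T) = -0.071·(T−10) [T>10 °C] = -0.5467
  SO₂ term: 0.0129·9.0^0.44·exp(0.046·76-0.5467) = 0.6476
  Sd branch = 0.0175·Sd^0.57·e^(0.008·RH+0.085·T) = 0.7177 μm/a
  r_corr = 0.6476 + 0.7177 = 1.365 μm/a
  mass loss = 1.365 μm/a × 7.14 g/cm³ = 9.748 g·m⁻²·a⁻¹
Ordering by g·m⁻²·a⁻¹: copper (11.2) > zinc (9.75)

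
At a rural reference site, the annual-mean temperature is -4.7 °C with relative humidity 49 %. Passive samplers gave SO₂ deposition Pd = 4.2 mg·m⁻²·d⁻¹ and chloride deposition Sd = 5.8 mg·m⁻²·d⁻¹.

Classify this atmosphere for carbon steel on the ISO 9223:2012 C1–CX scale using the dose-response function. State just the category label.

C2

carbon steel: f(T) = +0.150·(T−10) [T≤10 °C] = -2.2050
  SO₂ term: 1.77·4.2^0.52·exp(0.02·49-2.2050) = 1.097
  Sd branch = 0.102·Sd^0.62·e^(0.033·RH+0.04·T) = 1.266 μm/a
  r_corr = 1.097 + 1.266 = 2.363 μm/a
ISO 9223 Table 2 (carbon steel): 1.3 < 2.36 ≤ 25 μm/a ⇒ C2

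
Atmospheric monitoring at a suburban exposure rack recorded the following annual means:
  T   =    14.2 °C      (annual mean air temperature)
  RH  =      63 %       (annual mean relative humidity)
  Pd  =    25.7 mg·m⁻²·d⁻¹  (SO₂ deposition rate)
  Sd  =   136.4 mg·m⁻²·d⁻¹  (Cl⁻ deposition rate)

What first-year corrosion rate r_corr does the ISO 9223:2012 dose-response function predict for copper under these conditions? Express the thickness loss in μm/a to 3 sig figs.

copper: T>10 °C ⇒ hinge -0.080·(14.2−10) = -0.3360
  sulphur-dioxide contribution → 0.3624 μm/a
  chloride contribution → 0.7487 μm/a
  ⇒ r_corr(copper) = 1.111 μm/a

r_corr = 1.11 μm/a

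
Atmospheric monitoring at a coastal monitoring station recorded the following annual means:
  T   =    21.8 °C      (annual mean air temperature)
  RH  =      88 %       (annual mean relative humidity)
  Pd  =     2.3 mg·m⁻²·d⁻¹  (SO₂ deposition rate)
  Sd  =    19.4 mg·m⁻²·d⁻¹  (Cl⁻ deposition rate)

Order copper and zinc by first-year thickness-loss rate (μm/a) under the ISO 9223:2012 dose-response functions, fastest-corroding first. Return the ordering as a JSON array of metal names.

copper: temperature factor f = -0.080·(11.8) = -0.9440
  SO₂ term: 0.0053·2.3^0.26·exp(0.059·88-0.9440) = 0.4605
  Sd branch = 0.01025·Sd^0.27·e^(0.036·RH+0.049·T) = 1.578 μm/a
  sum: 0.4605 + 1.578 → r_corr = 2.039 μm/a
zinc: temperature factor f = -0.071·(11.8) = -0.8378
  Pd branch = 0.0129·Pd^0.44·e^(0.046·RH+f) = 0.4612 μm/a
  Sd branch = 0.0175·Sd^0.57·e^(0.008·RH+0.085·T) = 1.223 μm/a
  sum: 0.4612 + 1.223 → r_corr = 1.685 μm/a
Ordering by μm/a: copper (2.04) > zinc (1.68)

["copper", "zinc"]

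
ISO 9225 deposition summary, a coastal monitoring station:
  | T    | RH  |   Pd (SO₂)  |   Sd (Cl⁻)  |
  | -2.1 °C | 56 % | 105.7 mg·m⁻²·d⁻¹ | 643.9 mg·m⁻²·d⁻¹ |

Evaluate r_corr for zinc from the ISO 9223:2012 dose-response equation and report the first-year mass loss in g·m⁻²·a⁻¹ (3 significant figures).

r_corr = 12.5 g·m⁻²·a⁻¹

zinc: f(T) = +0.038·(T−10) [T≤10 °C] = -0.4598
  SO₂ term: 0.0129·105.7^0.44·exp(0.046·56-0.4598) = 0.8322
  Sd branch = 0.0175·Sd^0.57·e^(0.008·RH+0.085·T) = 0.9143 μm/a
  sum: 0.8322 + 0.9143 → r_corr = 1.747 μm/a
Convert to mass loss: 1.747 μm/a × 7.14 g/cm³ = 12.47 g·m⁻²·a⁻¹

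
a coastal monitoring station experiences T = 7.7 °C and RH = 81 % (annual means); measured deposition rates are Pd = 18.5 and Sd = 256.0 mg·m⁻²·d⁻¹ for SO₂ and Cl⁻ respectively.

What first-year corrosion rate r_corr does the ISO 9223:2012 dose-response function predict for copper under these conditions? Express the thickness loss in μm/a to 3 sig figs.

r_corr = 2.24 μm/a

copper: T≤10 °C ⇒ hinge +0.126·(7.7−10) = -0.2898
  sulphur-dioxide contribution → 1.008 μm/a
  chloride contribution → 1.234 μm/a
  ⇒ r_corr(copper) = 2.242 μm/a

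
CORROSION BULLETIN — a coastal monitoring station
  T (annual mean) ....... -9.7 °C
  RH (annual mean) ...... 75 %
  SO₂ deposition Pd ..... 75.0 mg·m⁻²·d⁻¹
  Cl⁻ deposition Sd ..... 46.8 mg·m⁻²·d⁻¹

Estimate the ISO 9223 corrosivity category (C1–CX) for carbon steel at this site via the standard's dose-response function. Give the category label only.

carbon steel: T≤10 °C ⇒ hinge +0.150·(-9.7−10) = -2.9550
  Pd branch = 1.77·Pd^0.52·e^(0.02·RH+f) = 3.9 μm/a
  Cl⁻ term: 0.102·46.8^0.62·exp(0.033·75+0.04·-9.7) = 8.923
  sum: 3.9 + 8.923 → r_corr = 12.82 μm/a
12.8 μm/a falls in (1.3, 25] for carbon steel → category C2

C2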